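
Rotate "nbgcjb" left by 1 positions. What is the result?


Input: "nbgcjb", rotate left by 1
First 1 characters: "n"
Remaining characters: "bgcjb"
Concatenate remaining + first: "bgcjb" + "n" = "bgcjbn"

bgcjbn


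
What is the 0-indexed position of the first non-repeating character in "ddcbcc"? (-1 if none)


Input: ddcbcc
Character frequencies:
  'b': 1
  'c': 3
  'd': 2
Scanning left to right for freq == 1:
  Position 0 ('d'): freq=2, skip
  Position 1 ('d'): freq=2, skip
  Position 2 ('c'): freq=3, skip
  Position 3 ('b'): unique! => answer = 3

3


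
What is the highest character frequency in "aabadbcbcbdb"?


Input: aabadbcbcbdb
Character counts:
  'a': 3
  'b': 5
  'c': 2
  'd': 2
Maximum frequency: 5

5


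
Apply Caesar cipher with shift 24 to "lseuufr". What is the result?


Caesar cipher: shift "lseuufr" by 24
  'l' (pos 11) + 24 = pos 9 = 'j'
  's' (pos 18) + 24 = pos 16 = 'q'
  'e' (pos 4) + 24 = pos 2 = 'c'
  'u' (pos 20) + 24 = pos 18 = 's'
  'u' (pos 20) + 24 = pos 18 = 's'
  'f' (pos 5) + 24 = pos 3 = 'd'
  'r' (pos 17) + 24 = pos 15 = 'p'
Result: jqcssdp

jqcssdp


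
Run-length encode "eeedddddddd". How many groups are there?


Input: eeedddddddd
Scanning for consecutive runs:
  Group 1: 'e' x 3 (positions 0-2)
  Group 2: 'd' x 8 (positions 3-10)
Total groups: 2

2


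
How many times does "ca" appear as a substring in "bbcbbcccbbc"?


Searching for "ca" in "bbcbbcccbbc"
Scanning each position:
  Position 0: "bb" => no
  Position 1: "bc" => no
  Position 2: "cb" => no
  Position 3: "bb" => no
  Position 4: "bc" => no
  Position 5: "cc" => no
  Position 6: "cc" => no
  Position 7: "cb" => no
  Position 8: "bb" => no
  Position 9: "bc" => no
Total occurrences: 0

0


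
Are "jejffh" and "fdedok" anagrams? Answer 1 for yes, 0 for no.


Strings: "jejffh", "fdedok"
Sorted first:  effhjj
Sorted second: ddefko
Differ at position 0: 'e' vs 'd' => not anagrams

0


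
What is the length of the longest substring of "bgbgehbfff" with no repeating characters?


Input: "bgbgehbfff"
Sliding window (track last position of each char):
  Position 0 ('b'): window [0,0] length 1 -- new best
  Position 1 ('g'): window [0,1] length 2 -- new best
  Position 2 ('b'): repeat (last at 0), move window start to 1
  Position 2 ('b'): window [1,2] length 2
  Position 3 ('g'): repeat (last at 1), move window start to 2
  Position 3 ('g'): window [2,3] length 2
  Position 4 ('e'): window [2,4] length 3 -- new best
  Position 5 ('h'): window [2,5] length 4 -- new best
  Position 6 ('b'): repeat (last at 2), move window start to 3
  Position 6 ('b'): window [3,6] length 4
  Position 7 ('f'): window [3,7] length 5 -- new best
  Position 8 ('f'): repeat (last at 7), move window start to 8
  Position 8 ('f'): window [8,8] length 1
  Position 9 ('f'): repeat (last at 8), move window start to 9
  Position 9 ('f'): window [9,9] length 1
Longest substring with no repeats: "gehbf" with length 5

5


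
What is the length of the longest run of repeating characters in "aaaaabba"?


Input: "aaaaabba"
Scanning for longest run:
  Position 1 ('a'): continues run of 'a', length=2
  Position 2 ('a'): continues run of 'a', length=3
  Position 3 ('a'): continues run of 'a', length=4
  Position 4 ('a'): continues run of 'a', length=5
  Position 5 ('b'): new char, reset run to 1
  Position 6 ('b'): continues run of 'b', length=2
  Position 7 ('a'): new char, reset run to 1
Longest run: 'a' with length 5

5


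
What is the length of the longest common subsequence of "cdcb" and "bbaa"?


LCS of "cdcb" and "bbaa"
DP table:
           b    b    a    a
      0    0    0    0    0
  c   0    0    0    0    0
  d   0    0    0    0    0
  c   0    0    0    0    0
  b   0    1    1    1    1
LCS length = dp[4][4] = 1

1


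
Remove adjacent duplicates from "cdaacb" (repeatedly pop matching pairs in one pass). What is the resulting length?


Input: cdaacb
Stack-based adjacent duplicate removal:
  Read 'c': push. Stack: c
  Read 'd': push. Stack: cd
  Read 'a': push. Stack: cda
  Read 'a': matches stack top 'a' => pop. Stack: cd
  Read 'c': push. Stack: cdc
  Read 'b': push. Stack: cdcb
Final stack: "cdcb" (length 4)

4


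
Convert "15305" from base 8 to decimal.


Input: "15305" in base 8
Positional expansion:
  Digit '1' (value 1) x 8^4 = 4096
  Digit '5' (value 5) x 8^3 = 2560
  Digit '3' (value 3) x 8^2 = 192
  Digit '0' (value 0) x 8^1 = 0
  Digit '5' (value 5) x 8^0 = 5
Sum = 6853

6853


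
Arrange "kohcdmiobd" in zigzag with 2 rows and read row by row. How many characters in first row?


Zigzag "kohcdmiobd" into 2 rows:
Placing characters:
  'k' => row 0
  'o' => row 1
  'h' => row 0
  'c' => row 1
  'd' => row 0
  'm' => row 1
  'i' => row 0
  'o' => row 1
  'b' => row 0
  'd' => row 1
Rows:
  Row 0: "khdib"
  Row 1: "ocmod"
First row length: 5

5


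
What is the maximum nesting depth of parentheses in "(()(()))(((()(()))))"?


Input: "(()(()))(((()(()))))"
Tracking depth:
  Position 0 '(': depth becomes 1
  Position 1 '(': depth becomes 2
  Position 2 ')': depth becomes 1
  Position 3 '(': depth becomes 2
  Position 4 '(': depth becomes 3
  Position 5 ')': depth becomes 2
  Position 6 ')': depth becomes 1
  Position 7 ')': depth becomes 0
  Position 8 '(': depth becomes 1
  Position 9 '(': depth becomes 2
  Position 10 '(': depth becomes 3
  Position 11 '(': depth becomes 4
  Position 12 ')': depth becomes 3
  Position 13 '(': depth becomes 4
  Position 14 '(': depth becomes 5
  Position 15 ')': depth becomes 4
  Position 16 ')': depth becomes 3
  Position 17 ')': depth becomes 2
  Position 18 ')': depth becomes 1
  Position 19 ')': depth becomes 0
Maximum depth reached: 5

5


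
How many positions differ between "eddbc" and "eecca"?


Comparing "eddbc" and "eecca" position by position:
  Position 0: 'e' vs 'e' => same
  Position 1: 'd' vs 'e' => DIFFER
  Position 2: 'd' vs 'c' => DIFFER
  Position 3: 'b' vs 'c' => DIFFER
  Position 4: 'c' vs 'a' => DIFFER
Positions that differ: 4

4


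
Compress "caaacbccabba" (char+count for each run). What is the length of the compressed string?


Input: caaacbccabba
Runs:
  'c' x 1 => "c1"
  'a' x 3 => "a3"
  'c' x 1 => "c1"
  'b' x 1 => "b1"
  'c' x 2 => "c2"
  'a' x 1 => "a1"
  'b' x 2 => "b2"
  'a' x 1 => "a1"
Compressed: "c1a3c1b1c2a1b2a1"
Compressed length: 16

16


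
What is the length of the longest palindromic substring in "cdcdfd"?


Input: "cdcdfd"
Checking substrings for palindromes:
  [0:3] "cdc" (len 3) => palindrome
  [1:4] "dcd" (len 3) => palindrome
  [3:6] "dfd" (len 3) => palindrome
Longest palindromic substring: "cdc" with length 3

3


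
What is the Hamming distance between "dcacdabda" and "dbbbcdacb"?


Comparing "dcacdabda" and "dbbbcdacb" position by position:
  Position 0: 'd' vs 'd' => same
  Position 1: 'c' vs 'b' => differ
  Position 2: 'a' vs 'b' => differ
  Position 3: 'c' vs 'b' => differ
  Position 4: 'd' vs 'c' => differ
  Position 5: 'a' vs 'd' => differ
  Position 6: 'b' vs 'a' => differ
  Position 7: 'd' vs 'c' => differ
  Position 8: 'a' vs 'b' => differ
Total differences (Hamming distance): 8

8


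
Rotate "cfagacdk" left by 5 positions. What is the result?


Input: "cfagacdk", rotate left by 5
First 5 characters: "cfaga"
Remaining characters: "cdk"
Concatenate remaining + first: "cdk" + "cfaga" = "cdkcfaga"

cdkcfaga


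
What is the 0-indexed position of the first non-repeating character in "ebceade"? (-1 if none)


Input: ebceade
Character frequencies:
  'a': 1
  'b': 1
  'c': 1
  'd': 1
  'e': 3
Scanning left to right for freq == 1:
  Position 0 ('e'): freq=3, skip
  Position 1 ('b'): unique! => answer = 1

1


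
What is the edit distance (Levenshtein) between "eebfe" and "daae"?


Computing edit distance: "eebfe" -> "daae"
DP table:
           d    a    a    e
      0    1    2    3    4
  e   1    1    2    3    3
  e   2    2    2    3    3
  b   3    3    3    3    4
  f   4    4    4    4    4
  e   5    5    5    5    4
Edit distance = dp[5][4] = 4

4


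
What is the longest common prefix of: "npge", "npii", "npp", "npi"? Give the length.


Words: npge, npii, npp, npi
  Position 0: all 'n' => match
  Position 1: all 'p' => match
  Position 2: ('g', 'i', 'p', 'i') => mismatch, stop
LCP = "np" (length 2)

2


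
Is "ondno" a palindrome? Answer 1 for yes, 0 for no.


Input: ondno
Reversed: ondno
  Compare pos 0 ('o') with pos 4 ('o'): match
  Compare pos 1 ('n') with pos 3 ('n'): match
Result: palindrome

1


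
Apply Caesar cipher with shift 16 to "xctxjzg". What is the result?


Caesar cipher: shift "xctxjzg" by 16
  'x' (pos 23) + 16 = pos 13 = 'n'
  'c' (pos 2) + 16 = pos 18 = 's'
  't' (pos 19) + 16 = pos 9 = 'j'
  'x' (pos 23) + 16 = pos 13 = 'n'
  'j' (pos 9) + 16 = pos 25 = 'z'
  'z' (pos 25) + 16 = pos 15 = 'p'
  'g' (pos 6) + 16 = pos 22 = 'w'
Result: nsjnzpw

nsjnzpw


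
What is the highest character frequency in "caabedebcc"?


Input: caabedebcc
Character counts:
  'a': 2
  'b': 2
  'c': 3
  'd': 1
  'e': 2
Maximum frequency: 3

3


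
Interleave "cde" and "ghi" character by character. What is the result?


Interleaving "cde" and "ghi":
  Position 0: 'c' from first, 'g' from second => "cg"
  Position 1: 'd' from first, 'h' from second => "dh"
  Position 2: 'e' from first, 'i' from second => "ei"
Result: cgdhei

cgdhei


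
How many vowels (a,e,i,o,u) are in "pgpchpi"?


Input: pgpchpi
Checking each character:
  'p' at position 0: consonant
  'g' at position 1: consonant
  'p' at position 2: consonant
  'c' at position 3: consonant
  'h' at position 4: consonant
  'p' at position 5: consonant
  'i' at position 6: vowel (running total: 1)
Total vowels: 1

1


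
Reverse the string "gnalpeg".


Input: gnalpeg
Reading characters right to left:
  Position 6: 'g'
  Position 5: 'e'
  Position 4: 'p'
  Position 3: 'l'
  Position 2: 'a'
  Position 1: 'n'
  Position 0: 'g'
Reversed: geplang

geplang


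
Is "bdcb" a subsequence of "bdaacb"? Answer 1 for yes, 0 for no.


Check if "bdcb" is a subsequence of "bdaacb"
Greedy scan:
  Position 0 ('b'): matches sub[0] = 'b'
  Position 1 ('d'): matches sub[1] = 'd'
  Position 2 ('a'): no match needed
  Position 3 ('a'): no match needed
  Position 4 ('c'): matches sub[2] = 'c'
  Position 5 ('b'): matches sub[3] = 'b'
All 4 characters matched => is a subsequence

1


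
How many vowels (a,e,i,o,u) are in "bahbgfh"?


Input: bahbgfh
Checking each character:
  'b' at position 0: consonant
  'a' at position 1: vowel (running total: 1)
  'h' at position 2: consonant
  'b' at position 3: consonant
  'g' at position 4: consonant
  'f' at position 5: consonant
  'h' at position 6: consonant
Total vowels: 1

1


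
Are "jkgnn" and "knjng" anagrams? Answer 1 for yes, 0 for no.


Strings: "jkgnn", "knjng"
Sorted first:  gjknn
Sorted second: gjknn
Sorted forms match => anagrams

1


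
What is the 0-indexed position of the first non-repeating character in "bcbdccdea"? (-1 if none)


Input: bcbdccdea
Character frequencies:
  'a': 1
  'b': 2
  'c': 3
  'd': 2
  'e': 1
Scanning left to right for freq == 1:
  Position 0 ('b'): freq=2, skip
  Position 1 ('c'): freq=3, skip
  Position 2 ('b'): freq=2, skip
  Position 3 ('d'): freq=2, skip
  Position 4 ('c'): freq=3, skip
  Position 5 ('c'): freq=3, skip
  Position 6 ('d'): freq=2, skip
  Position 7 ('e'): unique! => answer = 7

7


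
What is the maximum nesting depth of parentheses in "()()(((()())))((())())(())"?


Input: "()()(((()())))((())())(())"
Tracking depth:
  Position 0 '(': depth becomes 1
  Position 1 ')': depth becomes 0
  Position 2 '(': depth becomes 1
  Position 3 ')': depth becomes 0
  Position 4 '(': depth becomes 1
  Position 5 '(': depth becomes 2
  Position 6 '(': depth becomes 3
  Position 7 '(': depth becomes 4
  Position 8 ')': depth becomes 3
  Position 9 '(': depth becomes 4
  Position 10 ')': depth becomes 3
  Position 11 ')': depth becomes 2
  Position 12 ')': depth becomes 1
  Position 13 ')': depth becomes 0
  Position 14 '(': depth becomes 1
  Position 15 '(': depth becomes 2
  Position 16 '(': depth becomes 3
  Position 17 ')': depth becomes 2
  Position 18 ')': depth becomes 1
  Position 19 '(': depth becomes 2
  Position 20 ')': depth becomes 1
  Position 21 ')': depth becomes 0
  Position 22 '(': depth becomes 1
  Position 23 '(': depth becomes 2
  Position 24 ')': depth becomes 1
  Position 25 ')': depth becomes 0
Maximum depth reached: 4

4


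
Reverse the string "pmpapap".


Input: pmpapap
Reading characters right to left:
  Position 6: 'p'
  Position 5: 'a'
  Position 4: 'p'
  Position 3: 'a'
  Position 2: 'p'
  Position 1: 'm'
  Position 0: 'p'
Reversed: papapmp

papapmp


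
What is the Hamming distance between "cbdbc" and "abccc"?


Comparing "cbdbc" and "abccc" position by position:
  Position 0: 'c' vs 'a' => differ
  Position 1: 'b' vs 'b' => same
  Position 2: 'd' vs 'c' => differ
  Position 3: 'b' vs 'c' => differ
  Position 4: 'c' vs 'c' => same
Total differences (Hamming distance): 3

3


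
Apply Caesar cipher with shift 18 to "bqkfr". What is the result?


Caesar cipher: shift "bqkfr" by 18
  'b' (pos 1) + 18 = pos 19 = 't'
  'q' (pos 16) + 18 = pos 8 = 'i'
  'k' (pos 10) + 18 = pos 2 = 'c'
  'f' (pos 5) + 18 = pos 23 = 'x'
  'r' (pos 17) + 18 = pos 9 = 'j'
Result: ticxj

ticxj


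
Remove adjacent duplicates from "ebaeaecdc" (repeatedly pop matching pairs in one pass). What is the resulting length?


Input: ebaeaecdc
Stack-based adjacent duplicate removal:
  Read 'e': push. Stack: e
  Read 'b': push. Stack: eb
  Read 'a': push. Stack: eba
  Read 'e': push. Stack: ebae
  Read 'a': push. Stack: ebaea
  Read 'e': push. Stack: ebaeae
  Read 'c': push. Stack: ebaeaec
  Read 'd': push. Stack: ebaeaecd
  Read 'c': push. Stack: ebaeaecdc
Final stack: "ebaeaecdc" (length 9)

9


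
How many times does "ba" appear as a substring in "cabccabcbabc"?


Searching for "ba" in "cabccabcbabc"
Scanning each position:
  Position 0: "ca" => no
  Position 1: "ab" => no
  Position 2: "bc" => no
  Position 3: "cc" => no
  Position 4: "ca" => no
  Position 5: "ab" => no
  Position 6: "bc" => no
  Position 7: "cb" => no
  Position 8: "ba" => MATCH
  Position 9: "ab" => no
  Position 10: "bc" => no
Total occurrences: 1

1


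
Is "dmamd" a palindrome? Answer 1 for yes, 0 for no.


Input: dmamd
Reversed: dmamd
  Compare pos 0 ('d') with pos 4 ('d'): match
  Compare pos 1 ('m') with pos 3 ('m'): match
Result: palindrome

1


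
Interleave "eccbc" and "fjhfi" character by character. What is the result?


Interleaving "eccbc" and "fjhfi":
  Position 0: 'e' from first, 'f' from second => "ef"
  Position 1: 'c' from first, 'j' from second => "cj"
  Position 2: 'c' from first, 'h' from second => "ch"
  Position 3: 'b' from first, 'f' from second => "bf"
  Position 4: 'c' from first, 'i' from second => "ci"
Result: efcjchbfci

efcjchbfci


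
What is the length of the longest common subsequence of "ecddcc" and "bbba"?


LCS of "ecddcc" and "bbba"
DP table:
           b    b    b    a
      0    0    0    0    0
  e   0    0    0    0    0
  c   0    0    0    0    0
  d   0    0    0    0    0
  d   0    0    0    0    0
  c   0    0    0    0    0
  c   0    0    0    0    0
LCS length = dp[6][4] = 0

0


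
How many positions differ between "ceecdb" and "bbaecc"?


Comparing "ceecdb" and "bbaecc" position by position:
  Position 0: 'c' vs 'b' => DIFFER
  Position 1: 'e' vs 'b' => DIFFER
  Position 2: 'e' vs 'a' => DIFFER
  Position 3: 'c' vs 'e' => DIFFER
  Position 4: 'd' vs 'c' => DIFFER
  Position 5: 'b' vs 'c' => DIFFER
Positions that differ: 6

6


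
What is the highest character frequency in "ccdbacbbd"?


Input: ccdbacbbd
Character counts:
  'a': 1
  'b': 3
  'c': 3
  'd': 2
Maximum frequency: 3

3


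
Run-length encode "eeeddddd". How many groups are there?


Input: eeeddddd
Scanning for consecutive runs:
  Group 1: 'e' x 3 (positions 0-2)
  Group 2: 'd' x 5 (positions 3-7)
Total groups: 2

2


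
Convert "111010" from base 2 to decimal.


Input: "111010" in base 2
Positional expansion:
  Digit '1' (value 1) x 2^5 = 32
  Digit '1' (value 1) x 2^4 = 16
  Digit '1' (value 1) x 2^3 = 8
  Digit '0' (value 0) x 2^2 = 0
  Digit '1' (value 1) x 2^1 = 2
  Digit '0' (value 0) x 2^0 = 0
Sum = 58

58


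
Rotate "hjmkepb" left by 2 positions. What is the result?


Input: "hjmkepb", rotate left by 2
First 2 characters: "hj"
Remaining characters: "mkepb"
Concatenate remaining + first: "mkepb" + "hj" = "mkepbhj"

mkepbhj


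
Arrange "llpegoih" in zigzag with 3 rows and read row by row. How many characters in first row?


Zigzag "llpegoih" into 3 rows:
Placing characters:
  'l' => row 0
  'l' => row 1
  'p' => row 2
  'e' => row 1
  'g' => row 0
  'o' => row 1
  'i' => row 2
  'h' => row 1
Rows:
  Row 0: "lg"
  Row 1: "leoh"
  Row 2: "pi"
First row length: 2

2


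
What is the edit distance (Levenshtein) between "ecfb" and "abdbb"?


Computing edit distance: "ecfb" -> "abdbb"
DP table:
           a    b    d    b    b
      0    1    2    3    4    5
  e   1    1    2    3    4    5
  c   2    2    2    3    4    5
  f   3    3    3    3    4    5
  b   4    4    3    4    3    4
Edit distance = dp[4][5] = 4

4


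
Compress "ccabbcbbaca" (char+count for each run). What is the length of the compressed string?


Input: ccabbcbbaca
Runs:
  'c' x 2 => "c2"
  'a' x 1 => "a1"
  'b' x 2 => "b2"
  'c' x 1 => "c1"
  'b' x 2 => "b2"
  'a' x 1 => "a1"
  'c' x 1 => "c1"
  'a' x 1 => "a1"
Compressed: "c2a1b2c1b2a1c1a1"
Compressed length: 16

16


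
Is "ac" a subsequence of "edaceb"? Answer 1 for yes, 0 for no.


Check if "ac" is a subsequence of "edaceb"
Greedy scan:
  Position 0 ('e'): no match needed
  Position 1 ('d'): no match needed
  Position 2 ('a'): matches sub[0] = 'a'
  Position 3 ('c'): matches sub[1] = 'c'
  Position 4 ('e'): no match needed
  Position 5 ('b'): no match needed
All 2 characters matched => is a subsequence

1


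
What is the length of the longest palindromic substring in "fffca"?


Input: "fffca"
Checking substrings for palindromes:
  [0:3] "fff" (len 3) => palindrome
  [0:2] "ff" (len 2) => palindrome
  [1:3] "ff" (len 2) => palindrome
Longest palindromic substring: "fff" with length 3

3


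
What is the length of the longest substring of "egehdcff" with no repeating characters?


Input: "egehdcff"
Sliding window (track last position of each char):
  Position 0 ('e'): window [0,0] length 1 -- new best
  Position 1 ('g'): window [0,1] length 2 -- new best
  Position 2 ('e'): repeat (last at 0), move window start to 1
  Position 2 ('e'): window [1,2] length 2
  Position 3 ('h'): window [1,3] length 3 -- new best
  Position 4 ('d'): window [1,4] length 4 -- new best
  Position 5 ('c'): window [1,5] length 5 -- new best
  Position 6 ('f'): window [1,6] length 6 -- new best
  Position 7 ('f'): repeat (last at 6), move window start to 7
  Position 7 ('f'): window [7,7] length 1
Longest substring with no repeats: "gehdcf" with length 6

6


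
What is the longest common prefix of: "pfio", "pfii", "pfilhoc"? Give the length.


Words: pfio, pfii, pfilhoc
  Position 0: all 'p' => match
  Position 1: all 'f' => match
  Position 2: all 'i' => match
  Position 3: ('o', 'i', 'l') => mismatch, stop
LCP = "pfi" (length 3)

3


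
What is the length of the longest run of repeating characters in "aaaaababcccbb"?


Input: "aaaaababcccbb"
Scanning for longest run:
  Position 1 ('a'): continues run of 'a', length=2
  Position 2 ('a'): continues run of 'a', length=3
  Position 3 ('a'): continues run of 'a', length=4
  Position 4 ('a'): continues run of 'a', length=5
  Position 5 ('b'): new char, reset run to 1
  Position 6 ('a'): new char, reset run to 1
  Position 7 ('b'): new char, reset run to 1
  Position 8 ('c'): new char, reset run to 1
  Position 9 ('c'): continues run of 'c', length=2
  Position 10 ('c'): continues run of 'c', length=3
  Position 11 ('b'): new char, reset run to 1
  Position 12 ('b'): continues run of 'b', length=2
Longest run: 'a' with length 5

5


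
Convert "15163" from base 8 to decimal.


Input: "15163" in base 8
Positional expansion:
  Digit '1' (value 1) x 8^4 = 4096
  Digit '5' (value 5) x 8^3 = 2560
  Digit '1' (value 1) x 8^2 = 64
  Digit '6' (value 6) x 8^1 = 48
  Digit '3' (value 3) x 8^0 = 3
Sum = 6771

6771


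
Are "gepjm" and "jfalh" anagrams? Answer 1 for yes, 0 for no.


Strings: "gepjm", "jfalh"
Sorted first:  egjmp
Sorted second: afhjl
Differ at position 0: 'e' vs 'a' => not anagrams

0


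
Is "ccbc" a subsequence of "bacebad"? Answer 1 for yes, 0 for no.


Check if "ccbc" is a subsequence of "bacebad"
Greedy scan:
  Position 0 ('b'): no match needed
  Position 1 ('a'): no match needed
  Position 2 ('c'): matches sub[0] = 'c'
  Position 3 ('e'): no match needed
  Position 4 ('b'): no match needed
  Position 5 ('a'): no match needed
  Position 6 ('d'): no match needed
Only matched 1/4 characters => not a subsequence

0


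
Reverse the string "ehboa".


Input: ehboa
Reading characters right to left:
  Position 4: 'a'
  Position 3: 'o'
  Position 2: 'b'
  Position 1: 'h'
  Position 0: 'e'
Reversed: aobhe

aobhe


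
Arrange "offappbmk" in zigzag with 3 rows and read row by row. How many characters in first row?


Zigzag "offappbmk" into 3 rows:
Placing characters:
  'o' => row 0
  'f' => row 1
  'f' => row 2
  'a' => row 1
  'p' => row 0
  'p' => row 1
  'b' => row 2
  'm' => row 1
  'k' => row 0
Rows:
  Row 0: "opk"
  Row 1: "fapm"
  Row 2: "fb"
First row length: 3

3


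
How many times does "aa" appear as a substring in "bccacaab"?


Searching for "aa" in "bccacaab"
Scanning each position:
  Position 0: "bc" => no
  Position 1: "cc" => no
  Position 2: "ca" => no
  Position 3: "ac" => no
  Position 4: "ca" => no
  Position 5: "aa" => MATCH
  Position 6: "ab" => no
Total occurrences: 1

1


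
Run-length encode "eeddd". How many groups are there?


Input: eeddd
Scanning for consecutive runs:
  Group 1: 'e' x 2 (positions 0-1)
  Group 2: 'd' x 3 (positions 2-4)
Total groups: 2

2


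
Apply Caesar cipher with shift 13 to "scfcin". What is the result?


Caesar cipher: shift "scfcin" by 13
  's' (pos 18) + 13 = pos 5 = 'f'
  'c' (pos 2) + 13 = pos 15 = 'p'
  'f' (pos 5) + 13 = pos 18 = 's'
  'c' (pos 2) + 13 = pos 15 = 'p'
  'i' (pos 8) + 13 = pos 21 = 'v'
  'n' (pos 13) + 13 = pos 0 = 'a'
Result: fpspva

fpspva


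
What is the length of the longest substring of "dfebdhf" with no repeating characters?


Input: "dfebdhf"
Sliding window (track last position of each char):
  Position 0 ('d'): window [0,0] length 1 -- new best
  Position 1 ('f'): window [0,1] length 2 -- new best
  Position 2 ('e'): window [0,2] length 3 -- new best
  Position 3 ('b'): window [0,3] length 4 -- new best
  Position 4 ('d'): repeat (last at 0), move window start to 1
  Position 4 ('d'): window [1,4] length 4
  Position 5 ('h'): window [1,5] length 5 -- new best
  Position 6 ('f'): repeat (last at 1), move window start to 2
  Position 6 ('f'): window [2,6] length 5
Longest substring with no repeats: "febdh" with length 5

5


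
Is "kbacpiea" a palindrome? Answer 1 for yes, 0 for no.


Input: kbacpiea
Reversed: aeipcabk
  Compare pos 0 ('k') with pos 7 ('a'): MISMATCH
  Compare pos 1 ('b') with pos 6 ('e'): MISMATCH
  Compare pos 2 ('a') with pos 5 ('i'): MISMATCH
  Compare pos 3 ('c') with pos 4 ('p'): MISMATCH
Result: not a palindrome

0


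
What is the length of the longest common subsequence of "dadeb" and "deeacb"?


LCS of "dadeb" and "deeacb"
DP table:
           d    e    e    a    c    b
      0    0    0    0    0    0    0
  d   0    1    1    1    1    1    1
  a   0    1    1    1    2    2    2
  d   0    1    1    1    2    2    2
  e   0    1    2    2    2    2    2
  b   0    1    2    2    2    2    3
LCS length = dp[5][6] = 3

3


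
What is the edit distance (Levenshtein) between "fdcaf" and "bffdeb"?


Computing edit distance: "fdcaf" -> "bffdeb"
DP table:
           b    f    f    d    e    b
      0    1    2    3    4    5    6
  f   1    1    1    2    3    4    5
  d   2    2    2    2    2    3    4
  c   3    3    3    3    3    3    4
  a   4    4    4    4    4    4    4
  f   5    5    4    4    5    5    5
Edit distance = dp[5][6] = 5

5


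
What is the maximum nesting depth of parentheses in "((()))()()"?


Input: "((()))()()"
Tracking depth:
  Position 0 '(': depth becomes 1
  Position 1 '(': depth becomes 2
  Position 2 '(': depth becomes 3
  Position 3 ')': depth becomes 2
  Position 4 ')': depth becomes 1
  Position 5 ')': depth becomes 0
  Position 6 '(': depth becomes 1
  Position 7 ')': depth becomes 0
  Position 8 '(': depth becomes 1
  Position 9 ')': depth becomes 0
Maximum depth reached: 3

3


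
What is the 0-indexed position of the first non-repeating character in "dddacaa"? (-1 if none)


Input: dddacaa
Character frequencies:
  'a': 3
  'c': 1
  'd': 3
Scanning left to right for freq == 1:
  Position 0 ('d'): freq=3, skip
  Position 1 ('d'): freq=3, skip
  Position 2 ('d'): freq=3, skip
  Position 3 ('a'): freq=3, skip
  Position 4 ('c'): unique! => answer = 4

4


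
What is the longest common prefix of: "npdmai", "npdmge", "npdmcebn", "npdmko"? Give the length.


Words: npdmai, npdmge, npdmcebn, npdmko
  Position 0: all 'n' => match
  Position 1: all 'p' => match
  Position 2: all 'd' => match
  Position 3: all 'm' => match
  Position 4: ('a', 'g', 'c', 'k') => mismatch, stop
LCP = "npdm" (length 4)

4


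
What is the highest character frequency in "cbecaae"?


Input: cbecaae
Character counts:
  'a': 2
  'b': 1
  'c': 2
  'e': 2
Maximum frequency: 2

2


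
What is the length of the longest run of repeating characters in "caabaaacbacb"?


Input: "caabaaacbacb"
Scanning for longest run:
  Position 1 ('a'): new char, reset run to 1
  Position 2 ('a'): continues run of 'a', length=2
  Position 3 ('b'): new char, reset run to 1
  Position 4 ('a'): new char, reset run to 1
  Position 5 ('a'): continues run of 'a', length=2
  Position 6 ('a'): continues run of 'a', length=3
  Position 7 ('c'): new char, reset run to 1
  Position 8 ('b'): new char, reset run to 1
  Position 9 ('a'): new char, reset run to 1
  Position 10 ('c'): new char, reset run to 1
  Position 11 ('b'): new char, reset run to 1
Longest run: 'a' with length 3

3


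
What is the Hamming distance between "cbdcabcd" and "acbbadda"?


Comparing "cbdcabcd" and "acbbadda" position by position:
  Position 0: 'c' vs 'a' => differ
  Position 1: 'b' vs 'c' => differ
  Position 2: 'd' vs 'b' => differ
  Position 3: 'c' vs 'b' => differ
  Position 4: 'a' vs 'a' => same
  Position 5: 'b' vs 'd' => differ
  Position 6: 'c' vs 'd' => differ
  Position 7: 'd' vs 'a' => differ
Total differences (Hamming distance): 7

7


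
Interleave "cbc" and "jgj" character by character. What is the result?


Interleaving "cbc" and "jgj":
  Position 0: 'c' from first, 'j' from second => "cj"
  Position 1: 'b' from first, 'g' from second => "bg"
  Position 2: 'c' from first, 'j' from second => "cj"
Result: cjbgcj

cjbgcj


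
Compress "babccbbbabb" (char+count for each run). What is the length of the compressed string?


Input: babccbbbabb
Runs:
  'b' x 1 => "b1"
  'a' x 1 => "a1"
  'b' x 1 => "b1"
  'c' x 2 => "c2"
  'b' x 3 => "b3"
  'a' x 1 => "a1"
  'b' x 2 => "b2"
Compressed: "b1a1b1c2b3a1b2"
Compressed length: 14

14


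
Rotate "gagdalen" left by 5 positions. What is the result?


Input: "gagdalen", rotate left by 5
First 5 characters: "gagda"
Remaining characters: "len"
Concatenate remaining + first: "len" + "gagda" = "lengagda"

lengagda


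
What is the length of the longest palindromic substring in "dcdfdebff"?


Input: "dcdfdebff"
Checking substrings for palindromes:
  [0:3] "dcd" (len 3) => palindrome
  [2:5] "dfd" (len 3) => palindrome
  [7:9] "ff" (len 2) => palindrome
Longest palindromic substring: "dcd" with length 3

3


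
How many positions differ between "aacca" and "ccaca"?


Comparing "aacca" and "ccaca" position by position:
  Position 0: 'a' vs 'c' => DIFFER
  Position 1: 'a' vs 'c' => DIFFER
  Position 2: 'c' vs 'a' => DIFFER
  Position 3: 'c' vs 'c' => same
  Position 4: 'a' vs 'a' => same
Positions that differ: 3

3


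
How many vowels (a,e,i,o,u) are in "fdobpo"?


Input: fdobpo
Checking each character:
  'f' at position 0: consonant
  'd' at position 1: consonant
  'o' at position 2: vowel (running total: 1)
  'b' at position 3: consonant
  'p' at position 4: consonant
  'o' at position 5: vowel (running total: 2)
Total vowels: 2

2


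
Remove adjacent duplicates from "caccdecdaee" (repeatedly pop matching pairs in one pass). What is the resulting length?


Input: caccdecdaee
Stack-based adjacent duplicate removal:
  Read 'c': push. Stack: c
  Read 'a': push. Stack: ca
  Read 'c': push. Stack: cac
  Read 'c': matches stack top 'c' => pop. Stack: ca
  Read 'd': push. Stack: cad
  Read 'e': push. Stack: cade
  Read 'c': push. Stack: cadec
  Read 'd': push. Stack: cadecd
  Read 'a': push. Stack: cadecda
  Read 'e': push. Stack: cadecdae
  Read 'e': matches stack top 'e' => pop. Stack: cadecda
Final stack: "cadecda" (length 7)

7


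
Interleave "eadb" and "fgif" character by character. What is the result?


Interleaving "eadb" and "fgif":
  Position 0: 'e' from first, 'f' from second => "ef"
  Position 1: 'a' from first, 'g' from second => "ag"
  Position 2: 'd' from first, 'i' from second => "di"
  Position 3: 'b' from first, 'f' from second => "bf"
Result: efagdibf

efagdibf


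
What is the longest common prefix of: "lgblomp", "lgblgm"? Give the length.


Words: lgblomp, lgblgm
  Position 0: all 'l' => match
  Position 1: all 'g' => match
  Position 2: all 'b' => match
  Position 3: all 'l' => match
  Position 4: ('o', 'g') => mismatch, stop
LCP = "lgbl" (length 4)

4


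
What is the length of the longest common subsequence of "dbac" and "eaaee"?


LCS of "dbac" and "eaaee"
DP table:
           e    a    a    e    e
      0    0    0    0    0    0
  d   0    0    0    0    0    0
  b   0    0    0    0    0    0
  a   0    0    1    1    1    1
  c   0    0    1    1    1    1
LCS length = dp[4][5] = 1

1


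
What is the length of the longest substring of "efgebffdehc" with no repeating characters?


Input: "efgebffdehc"
Sliding window (track last position of each char):
  Position 0 ('e'): window [0,0] length 1 -- new best
  Position 1 ('f'): window [0,1] length 2 -- new best
  Position 2 ('g'): window [0,2] length 3 -- new best
  Position 3 ('e'): repeat (last at 0), move window start to 1
  Position 3 ('e'): window [1,3] length 3
  Position 4 ('b'): window [1,4] length 4 -- new best
  Position 5 ('f'): repeat (last at 1), move window start to 2
  Position 5 ('f'): window [2,5] length 4
  Position 6 ('f'): repeat (last at 5), move window start to 6
  Position 6 ('f'): window [6,6] length 1
  Position 7 ('d'): window [6,7] length 2
  Position 8 ('e'): window [6,8] length 3
  Position 9 ('h'): window [6,9] length 4
  Position 10 ('c'): window [6,10] length 5 -- new best
Longest substring with no repeats: "fdehc" with length 5

5


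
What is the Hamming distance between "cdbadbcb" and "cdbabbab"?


Comparing "cdbadbcb" and "cdbabbab" position by position:
  Position 0: 'c' vs 'c' => same
  Position 1: 'd' vs 'd' => same
  Position 2: 'b' vs 'b' => same
  Position 3: 'a' vs 'a' => same
  Position 4: 'd' vs 'b' => differ
  Position 5: 'b' vs 'b' => same
  Position 6: 'c' vs 'a' => differ
  Position 7: 'b' vs 'b' => same
Total differences (Hamming distance): 2

2


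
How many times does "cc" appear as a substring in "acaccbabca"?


Searching for "cc" in "acaccbabca"
Scanning each position:
  Position 0: "ac" => no
  Position 1: "ca" => no
  Position 2: "ac" => no
  Position 3: "cc" => MATCH
  Position 4: "cb" => no
  Position 5: "ba" => no
  Position 6: "ab" => no
  Position 7: "bc" => no
  Position 8: "ca" => no
Total occurrences: 1

1


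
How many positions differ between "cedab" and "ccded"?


Comparing "cedab" and "ccded" position by position:
  Position 0: 'c' vs 'c' => same
  Position 1: 'e' vs 'c' => DIFFER
  Position 2: 'd' vs 'd' => same
  Position 3: 'a' vs 'e' => DIFFER
  Position 4: 'b' vs 'd' => DIFFER
Positions that differ: 3

3


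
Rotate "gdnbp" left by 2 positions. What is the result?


Input: "gdnbp", rotate left by 2
First 2 characters: "gd"
Remaining characters: "nbp"
Concatenate remaining + first: "nbp" + "gd" = "nbpgd"

nbpgd


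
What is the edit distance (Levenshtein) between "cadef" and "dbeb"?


Computing edit distance: "cadef" -> "dbeb"
DP table:
           d    b    e    b
      0    1    2    3    4
  c   1    1    2    3    4
  a   2    2    2    3    4
  d   3    2    3    3    4
  e   4    3    3    3    4
  f   5    4    4    4    4
Edit distance = dp[5][4] = 4

4


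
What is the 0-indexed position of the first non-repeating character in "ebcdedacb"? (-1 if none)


Input: ebcdedacb
Character frequencies:
  'a': 1
  'b': 2
  'c': 2
  'd': 2
  'e': 2
Scanning left to right for freq == 1:
  Position 0 ('e'): freq=2, skip
  Position 1 ('b'): freq=2, skip
  Position 2 ('c'): freq=2, skip
  Position 3 ('d'): freq=2, skip
  Position 4 ('e'): freq=2, skip
  Position 5 ('d'): freq=2, skip
  Position 6 ('a'): unique! => answer = 6

6


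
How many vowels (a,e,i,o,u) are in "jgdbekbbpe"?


Input: jgdbekbbpe
Checking each character:
  'j' at position 0: consonant
  'g' at position 1: consonant
  'd' at position 2: consonant
  'b' at position 3: consonant
  'e' at position 4: vowel (running total: 1)
  'k' at position 5: consonant
  'b' at position 6: consonant
  'b' at position 7: consonant
  'p' at position 8: consonant
  'e' at position 9: vowel (running total: 2)
Total vowels: 2

2


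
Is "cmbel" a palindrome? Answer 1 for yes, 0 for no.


Input: cmbel
Reversed: lebmc
  Compare pos 0 ('c') with pos 4 ('l'): MISMATCH
  Compare pos 1 ('m') with pos 3 ('e'): MISMATCH
Result: not a palindrome

0


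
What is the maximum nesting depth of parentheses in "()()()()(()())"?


Input: "()()()()(()())"
Tracking depth:
  Position 0 '(': depth becomes 1
  Position 1 ')': depth becomes 0
  Position 2 '(': depth becomes 1
  Position 3 ')': depth becomes 0
  Position 4 '(': depth becomes 1
  Position 5 ')': depth becomes 0
  Position 6 '(': depth becomes 1
  Position 7 ')': depth becomes 0
  Position 8 '(': depth becomes 1
  Position 9 '(': depth becomes 2
  Position 10 ')': depth becomes 1
  Position 11 '(': depth becomes 2
  Position 12 ')': depth becomes 1
  Position 13 ')': depth becomes 0
Maximum depth reached: 2

2


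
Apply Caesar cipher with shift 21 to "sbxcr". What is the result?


Caesar cipher: shift "sbxcr" by 21
  's' (pos 18) + 21 = pos 13 = 'n'
  'b' (pos 1) + 21 = pos 22 = 'w'
  'x' (pos 23) + 21 = pos 18 = 's'
  'c' (pos 2) + 21 = pos 23 = 'x'
  'r' (pos 17) + 21 = pos 12 = 'm'
Result: nwsxm

nwsxm


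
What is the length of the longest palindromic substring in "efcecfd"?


Input: "efcecfd"
Checking substrings for palindromes:
  [1:6] "fcecf" (len 5) => palindrome
  [2:5] "cec" (len 3) => palindrome
Longest palindromic substring: "fcecf" with length 5

5


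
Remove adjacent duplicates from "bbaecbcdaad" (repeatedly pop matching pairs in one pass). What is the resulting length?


Input: bbaecbcdaad
Stack-based adjacent duplicate removal:
  Read 'b': push. Stack: b
  Read 'b': matches stack top 'b' => pop. Stack: (empty)
  Read 'a': push. Stack: a
  Read 'e': push. Stack: ae
  Read 'c': push. Stack: aec
  Read 'b': push. Stack: aecb
  Read 'c': push. Stack: aecbc
  Read 'd': push. Stack: aecbcd
  Read 'a': push. Stack: aecbcda
  Read 'a': matches stack top 'a' => pop. Stack: aecbcd
  Read 'd': matches stack top 'd' => pop. Stack: aecbc
Final stack: "aecbc" (length 5)

5


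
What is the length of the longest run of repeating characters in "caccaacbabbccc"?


Input: "caccaacbabbccc"
Scanning for longest run:
  Position 1 ('a'): new char, reset run to 1
  Position 2 ('c'): new char, reset run to 1
  Position 3 ('c'): continues run of 'c', length=2
  Position 4 ('a'): new char, reset run to 1
  Position 5 ('a'): continues run of 'a', length=2
  Position 6 ('c'): new char, reset run to 1
  Position 7 ('b'): new char, reset run to 1
  Position 8 ('a'): new char, reset run to 1
  Position 9 ('b'): new char, reset run to 1
  Position 10 ('b'): continues run of 'b', length=2
  Position 11 ('c'): new char, reset run to 1
  Position 12 ('c'): continues run of 'c', length=2
  Position 13 ('c'): continues run of 'c', length=3
Longest run: 'c' with length 3

3


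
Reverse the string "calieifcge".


Input: calieifcge
Reading characters right to left:
  Position 9: 'e'
  Position 8: 'g'
  Position 7: 'c'
  Position 6: 'f'
  Position 5: 'i'
  Position 4: 'e'
  Position 3: 'i'
  Position 2: 'l'
  Position 1: 'a'
  Position 0: 'c'
Reversed: egcfieilac

egcfieilac


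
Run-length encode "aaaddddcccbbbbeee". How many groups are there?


Input: aaaddddcccbbbbeee
Scanning for consecutive runs:
  Group 1: 'a' x 3 (positions 0-2)
  Group 2: 'd' x 4 (positions 3-6)
  Group 3: 'c' x 3 (positions 7-9)
  Group 4: 'b' x 4 (positions 10-13)
  Group 5: 'e' x 3 (positions 14-16)
Total groups: 5

5


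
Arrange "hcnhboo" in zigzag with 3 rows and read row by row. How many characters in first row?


Zigzag "hcnhboo" into 3 rows:
Placing characters:
  'h' => row 0
  'c' => row 1
  'n' => row 2
  'h' => row 1
  'b' => row 0
  'o' => row 1
  'o' => row 2
Rows:
  Row 0: "hb"
  Row 1: "cho"
  Row 2: "no"
First row length: 2

2


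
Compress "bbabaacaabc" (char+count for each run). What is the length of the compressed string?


Input: bbabaacaabc
Runs:
  'b' x 2 => "b2"
  'a' x 1 => "a1"
  'b' x 1 => "b1"
  'a' x 2 => "a2"
  'c' x 1 => "c1"
  'a' x 2 => "a2"
  'b' x 1 => "b1"
  'c' x 1 => "c1"
Compressed: "b2a1b1a2c1a2b1c1"
Compressed length: 16

16


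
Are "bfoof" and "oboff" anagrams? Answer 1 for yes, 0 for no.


Strings: "bfoof", "oboff"
Sorted first:  bffoo
Sorted second: bffoo
Sorted forms match => anagrams

1


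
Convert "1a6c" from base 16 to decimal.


Input: "1a6c" in base 16
Positional expansion:
  Digit '1' (value 1) x 16^3 = 4096
  Digit 'a' (value 10) x 16^2 = 2560
  Digit '6' (value 6) x 16^1 = 96
  Digit 'c' (value 12) x 16^0 = 12
Sum = 6764

6764


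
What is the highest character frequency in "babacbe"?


Input: babacbe
Character counts:
  'a': 2
  'b': 3
  'c': 1
  'e': 1
Maximum frequency: 3

3


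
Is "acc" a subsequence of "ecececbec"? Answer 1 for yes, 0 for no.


Check if "acc" is a subsequence of "ecececbec"
Greedy scan:
  Position 0 ('e'): no match needed
  Position 1 ('c'): no match needed
  Position 2 ('e'): no match needed
  Position 3 ('c'): no match needed
  Position 4 ('e'): no match needed
  Position 5 ('c'): no match needed
  Position 6 ('b'): no match needed
  Position 7 ('e'): no match needed
  Position 8 ('c'): no match needed
Only matched 0/3 characters => not a subsequence

0


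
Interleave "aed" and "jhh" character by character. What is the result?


Interleaving "aed" and "jhh":
  Position 0: 'a' from first, 'j' from second => "aj"
  Position 1: 'e' from first, 'h' from second => "eh"
  Position 2: 'd' from first, 'h' from second => "dh"
Result: ajehdh

ajehdh


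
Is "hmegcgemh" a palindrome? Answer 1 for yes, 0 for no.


Input: hmegcgemh
Reversed: hmegcgemh
  Compare pos 0 ('h') with pos 8 ('h'): match
  Compare pos 1 ('m') with pos 7 ('m'): match
  Compare pos 2 ('e') with pos 6 ('e'): match
  Compare pos 3 ('g') with pos 5 ('g'): match
Result: palindrome

1


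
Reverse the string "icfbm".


Input: icfbm
Reading characters right to left:
  Position 4: 'm'
  Position 3: 'b'
  Position 2: 'f'
  Position 1: 'c'
  Position 0: 'i'
Reversed: mbfci

mbfci


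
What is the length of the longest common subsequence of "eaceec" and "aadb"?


LCS of "eaceec" and "aadb"
DP table:
           a    a    d    b
      0    0    0    0    0
  e   0    0    0    0    0
  a   0    1    1    1    1
  c   0    1    1    1    1
  e   0    1    1    1    1
  e   0    1    1    1    1
  c   0    1    1    1    1
LCS length = dp[6][4] = 1

1
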